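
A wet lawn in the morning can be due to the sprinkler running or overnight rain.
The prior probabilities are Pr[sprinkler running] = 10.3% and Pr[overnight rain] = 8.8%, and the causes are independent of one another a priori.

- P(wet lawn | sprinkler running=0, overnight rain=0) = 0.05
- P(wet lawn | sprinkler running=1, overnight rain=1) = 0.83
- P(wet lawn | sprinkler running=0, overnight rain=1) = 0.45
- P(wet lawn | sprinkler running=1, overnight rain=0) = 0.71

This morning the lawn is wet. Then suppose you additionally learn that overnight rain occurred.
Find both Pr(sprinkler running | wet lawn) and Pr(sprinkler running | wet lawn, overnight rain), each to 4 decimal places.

Pr(sprinkler running | wet lawn) ≈ 0.4927; Pr(sprinkler running | wet lawn, overnight rain) ≈ 0.1748

For the numerator, keep only sprinkler running=true terms: 0.066695 + 0.007523 = 0.074218
Denominator P(wet lawn): 0.05·0.897·0.912 + 0.45·0.897·0.088 + 0.71·0.103·0.912 + 0.83·0.103·0.088 = 0.150642
P(sprinkler running | wet lawn) = 0.074218/0.150642 ≈ 0.4927

Now condition on the additional information:
Numerator (weight on configurations with sprinkler running): 0.83*0.103 = 0.085490
Denominator P(wet lawn | overnight rain): 0.45*0.897 + 0.83*0.103 = 0.489140
Posterior = 0.085490 / 0.489140 ≈ 0.1748
This is intercausal reasoning (explaining away): once overnight rain accounts for the wet lawn, sprinkler running becomes less likely.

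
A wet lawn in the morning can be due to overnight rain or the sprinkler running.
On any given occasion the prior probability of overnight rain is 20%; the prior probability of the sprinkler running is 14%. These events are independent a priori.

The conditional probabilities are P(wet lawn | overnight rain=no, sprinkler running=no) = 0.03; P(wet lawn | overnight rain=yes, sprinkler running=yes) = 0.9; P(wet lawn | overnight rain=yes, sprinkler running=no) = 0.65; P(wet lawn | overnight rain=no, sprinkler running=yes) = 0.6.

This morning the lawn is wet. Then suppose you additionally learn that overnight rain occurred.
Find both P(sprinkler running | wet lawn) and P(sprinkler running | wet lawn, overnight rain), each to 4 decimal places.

P(sprinkler running | wet lawn) ≈ 0.4110; P(sprinkler running | wet lawn, overnight rain) ≈ 0.1839

Numerator (weight on configurations with sprinkler running): 0.067200 + 0.025200 = 0.092400
Denominator P(wet lawn): 0.03·0.8·0.86 + 0.6·0.8·0.14 + 0.65·0.2·0.86 + 0.9·0.2·0.14 = 0.224840
Posterior = 0.092400 / 0.224840 ≈ 0.4110

Now condition on the additional information:
Enumerate both values of sprinkler running and weight by the priors:
  P(wet lawn | overnight rain) = 0.65·0.86 + 0.9·0.14
        = 0.559000 + 0.126000 = 0.685000
Configurations with sprinkler running contribute 0.126000, so
  P(sprinkler running | wet lawn, overnight rain) = 0.126000 / 0.685000 ≈ 0.1839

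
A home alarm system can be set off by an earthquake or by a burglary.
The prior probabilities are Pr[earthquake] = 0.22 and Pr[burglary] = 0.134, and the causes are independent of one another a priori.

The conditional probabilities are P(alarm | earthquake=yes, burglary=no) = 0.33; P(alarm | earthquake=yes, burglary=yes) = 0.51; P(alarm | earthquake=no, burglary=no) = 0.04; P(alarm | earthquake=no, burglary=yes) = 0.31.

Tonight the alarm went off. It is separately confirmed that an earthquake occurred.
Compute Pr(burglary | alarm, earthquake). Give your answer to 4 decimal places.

For the numerator, keep only burglary=true terms: 0.51·0.134 = 0.068340
Denominator P(alarm | earthquake): 0.33·0.866 + 0.51·0.134 = 0.354120
Posterior = 0.068340 / 0.354120 ≈ 0.1930

Pr(burglary | alarm, earthquake) ≈ 0.1930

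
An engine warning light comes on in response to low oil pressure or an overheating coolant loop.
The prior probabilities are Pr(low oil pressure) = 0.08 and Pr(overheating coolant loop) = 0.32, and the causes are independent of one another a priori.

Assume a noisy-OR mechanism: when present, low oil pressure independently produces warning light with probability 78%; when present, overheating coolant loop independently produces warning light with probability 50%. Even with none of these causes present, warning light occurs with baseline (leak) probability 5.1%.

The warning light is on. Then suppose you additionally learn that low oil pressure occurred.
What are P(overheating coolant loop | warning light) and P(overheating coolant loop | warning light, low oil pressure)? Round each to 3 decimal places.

Under noisy-OR, P(warning light | causes) = 1 − (1−0.051)·∏(1−qᵢ) over the active causes.
Sum P(warning light|·) weighted by the priors over the 4 (low oil pressure, overheating coolant loop) configurations:
  P(warning light) = 0.051*0.92*0.68 + 0.5255*0.92*0.32 + 0.79122*0.08*0.68 + 0.89561*0.08*0.32
        = 0.031906 + 0.154707 + 0.043042 + 0.022928 = 0.252583
Keeping only the overheating coolant loop-present terms gives 0.177635, so
  P(overheating coolant loop | warning light) = 0.177635 / 0.252583 ≈ 0.703

Now also conditioning on low oil pressure=true:
Weight on overheating coolant loop=true, given the evidence: 0.89561×0.32 = 0.286595
The normalizing constant is 0.79122×0.68 + 0.89561×0.32 = 0.824625
P(overheating coolant loop | warning light, low oil pressure) = 0.286595/0.824625 ≈ 0.348

P(overheating coolant loop | warning light) ≈ 0.703; P(overheating coolant loop | warning light, low oil pressure) ≈ 0.348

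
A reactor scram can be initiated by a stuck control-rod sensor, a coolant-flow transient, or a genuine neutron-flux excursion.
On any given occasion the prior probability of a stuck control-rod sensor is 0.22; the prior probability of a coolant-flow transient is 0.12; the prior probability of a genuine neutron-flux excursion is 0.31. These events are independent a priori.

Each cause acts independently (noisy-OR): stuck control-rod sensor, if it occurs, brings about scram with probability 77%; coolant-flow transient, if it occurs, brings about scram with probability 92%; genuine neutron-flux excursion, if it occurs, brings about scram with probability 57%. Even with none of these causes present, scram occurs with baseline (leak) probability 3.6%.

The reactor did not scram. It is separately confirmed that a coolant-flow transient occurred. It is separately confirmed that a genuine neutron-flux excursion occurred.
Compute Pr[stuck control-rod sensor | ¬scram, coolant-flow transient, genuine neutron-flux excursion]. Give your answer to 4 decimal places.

Pr[stuck control-rod sensor | ¬scram, coolant-flow transient, genuine neutron-flux excursion] ≈ 0.0609

Under noisy-OR, P(scram | causes) = 1 − (1−0.036)·∏(1−qᵢ) over the active causes.
For the numerator, keep only stuck control-rod sensor=true terms: 0.007627×0.22 = 0.001678
The normalizing constant is 0.033162×0.78 + 0.007627×0.22 = 0.027544
Posterior = 0.001678 / 0.027544 ≈ 0.0609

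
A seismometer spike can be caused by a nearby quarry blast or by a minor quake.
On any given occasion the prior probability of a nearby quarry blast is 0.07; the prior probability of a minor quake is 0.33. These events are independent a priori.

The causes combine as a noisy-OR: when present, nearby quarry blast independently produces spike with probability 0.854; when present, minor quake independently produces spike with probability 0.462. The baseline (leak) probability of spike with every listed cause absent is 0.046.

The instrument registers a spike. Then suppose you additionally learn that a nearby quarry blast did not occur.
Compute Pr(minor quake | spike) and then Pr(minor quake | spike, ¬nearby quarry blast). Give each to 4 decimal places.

Pr(minor quake | spike) ≈ 0.7121; Pr(minor quake | spike, ¬nearby quarry blast) ≈ 0.8390

Under noisy-OR, P(spike | causes) = 1 − (1−0.046)·∏(1−qᵢ) over the active causes.
P(spike) = 0.046*0.93*0.67 + 0.486748*0.93*0.33 + 0.860716*0.07*0.67 + 0.925065*0.07*0.33 = 0.028663 + 0.149383 + 0.040368 + 0.021369 = 0.239783
Restricting to configurations with minor quake present: 0.149383 + 0.021369 = 0.170752.
So P(minor quake | spike) = 0.170752/0.239783 ≈ 0.7121.

Now condition on the additional information:
P(spike | ¬nearby quarry blast) = 0.046×0.67 + 0.486748×0.33 = 0.030820 + 0.160627 = 0.191447
Of this, 0.160627 comes from 0.486748×0.33 (the minor quake=true cases).
Hence the posterior is 0.160627/0.191447 ≈ 0.8390.
With nearby quarry blast excluded, minor quake must carry more of the explanatory weight for the spike.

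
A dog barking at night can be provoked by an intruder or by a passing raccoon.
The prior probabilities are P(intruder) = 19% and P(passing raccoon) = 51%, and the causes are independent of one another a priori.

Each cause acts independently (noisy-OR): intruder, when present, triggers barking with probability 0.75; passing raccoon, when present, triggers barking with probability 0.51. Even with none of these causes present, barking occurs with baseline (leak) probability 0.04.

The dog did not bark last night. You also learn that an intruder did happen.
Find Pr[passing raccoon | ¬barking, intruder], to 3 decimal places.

Pr[passing raccoon | ¬barking, intruder] ≈ 0.338

Under noisy-OR, P(barking | causes) = 1 − (1−0.04)·∏(1−qᵢ) over the active causes.
By total probability over both values of passing raccoon:
  P(¬barking | intruder) = 0.24·0.49 + 0.1176·0.51
        = 0.117600 + 0.059976 = 0.177576
The terms with passing raccoon present sum to 0.059976, so
  P(passing raccoon | ¬barking, intruder) = 0.059976 / 0.177576 ≈ 0.338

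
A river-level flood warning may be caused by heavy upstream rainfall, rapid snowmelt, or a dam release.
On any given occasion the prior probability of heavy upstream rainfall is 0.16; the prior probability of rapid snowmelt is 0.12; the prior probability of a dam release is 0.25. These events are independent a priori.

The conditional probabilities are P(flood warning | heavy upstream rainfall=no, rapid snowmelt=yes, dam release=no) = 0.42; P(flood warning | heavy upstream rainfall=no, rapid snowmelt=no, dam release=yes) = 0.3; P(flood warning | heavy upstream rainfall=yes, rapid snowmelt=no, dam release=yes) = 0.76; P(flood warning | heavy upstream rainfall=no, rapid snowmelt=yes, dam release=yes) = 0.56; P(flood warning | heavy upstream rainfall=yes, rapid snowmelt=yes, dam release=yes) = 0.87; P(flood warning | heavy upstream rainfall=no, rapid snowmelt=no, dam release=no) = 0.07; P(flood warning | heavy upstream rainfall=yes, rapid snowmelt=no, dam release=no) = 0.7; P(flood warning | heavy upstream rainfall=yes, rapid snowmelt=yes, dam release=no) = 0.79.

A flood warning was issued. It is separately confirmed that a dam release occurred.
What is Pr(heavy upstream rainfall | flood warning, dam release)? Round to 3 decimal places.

Pr(heavy upstream rainfall | flood warning, dam release) ≈ 0.308

Sum P(flood warning|·) weighted by the priors over the 4 (heavy upstream rainfall, rapid snowmelt) configurations:
  P(flood warning | dam release) = 0.3×0.84×0.88 + 0.56×0.84×0.12 + 0.76×0.16×0.88 + 0.87×0.16×0.12
        = 0.221760 + 0.056448 + 0.107008 + 0.016704 = 0.401920
The terms with heavy upstream rainfall present sum to 0.123712, so
  P(heavy upstream rainfall | flood warning, dam release) = 0.123712 / 0.401920 ≈ 0.308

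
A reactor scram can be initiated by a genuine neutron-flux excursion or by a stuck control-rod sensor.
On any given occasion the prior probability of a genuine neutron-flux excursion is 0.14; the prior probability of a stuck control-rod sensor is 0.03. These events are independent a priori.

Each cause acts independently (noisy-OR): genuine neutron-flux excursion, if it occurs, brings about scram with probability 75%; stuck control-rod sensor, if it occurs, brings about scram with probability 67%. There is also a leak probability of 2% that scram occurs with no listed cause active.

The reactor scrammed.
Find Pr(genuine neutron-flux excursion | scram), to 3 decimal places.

Under noisy-OR, P(scram | causes) = 1 − (1−0.02)·∏(1−qᵢ) over the active causes.
P(scram) = 0.02×0.86×0.97 + 0.6766×0.86×0.03 + 0.755×0.14×0.97 + 0.91915×0.14×0.03 = 0.016684 + 0.017456 + 0.102529 + 0.003860 = 0.140529
Of this, 0.106389 comes from 0.102529 + 0.003860 (the genuine neutron-flux excursion=true cases).
P(genuine neutron-flux excursion | scram) = 0.106389 / 0.140529 ≈ 0.757

Pr(genuine neutron-flux excursion | scram) ≈ 0.757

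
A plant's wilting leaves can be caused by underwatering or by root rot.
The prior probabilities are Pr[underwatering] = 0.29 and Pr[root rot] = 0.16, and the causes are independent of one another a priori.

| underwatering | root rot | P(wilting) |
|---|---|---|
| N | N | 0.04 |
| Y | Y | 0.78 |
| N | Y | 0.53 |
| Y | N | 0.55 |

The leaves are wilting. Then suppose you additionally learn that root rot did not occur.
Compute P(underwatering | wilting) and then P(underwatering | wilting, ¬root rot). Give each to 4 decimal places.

P(underwatering | wilting) ≈ 0.6693; P(underwatering | wilting, ¬root rot) ≈ 0.8489

For the numerator, keep only underwatering=true terms: 0.133980 + 0.036192 = 0.170172
Normalizer over all consistent configurations: 0.04×0.71×0.84 + 0.53×0.71×0.16 + 0.55×0.29×0.84 + 0.78×0.29×0.16 = 0.254236
P(underwatering | wilting) = 0.170172/0.254236 ≈ 0.6693

With the extra evidence:
By total probability over both values of underwatering:
  P(wilting | ¬root rot) = 0.04×0.71 + 0.55×0.29
        = 0.028400 + 0.159500 = 0.187900
The terms with underwatering present sum to 0.159500, so
  P(underwatering | wilting, ¬root rot) = 0.159500 / 0.187900 ≈ 0.8489
Ruling out root rot raises the posterior on underwatering — the flip side of explaining away.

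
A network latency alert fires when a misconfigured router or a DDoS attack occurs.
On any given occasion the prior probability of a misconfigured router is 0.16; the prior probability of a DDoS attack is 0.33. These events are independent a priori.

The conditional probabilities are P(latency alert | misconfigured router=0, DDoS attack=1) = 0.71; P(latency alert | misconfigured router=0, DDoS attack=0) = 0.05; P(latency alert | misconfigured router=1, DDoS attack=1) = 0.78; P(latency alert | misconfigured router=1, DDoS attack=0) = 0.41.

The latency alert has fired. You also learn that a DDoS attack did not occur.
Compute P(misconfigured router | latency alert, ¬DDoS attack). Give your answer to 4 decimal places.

P(misconfigured router | latency alert, ¬DDoS attack) ≈ 0.6097

P(latency alert | ¬DDoS attack) = 0.05*0.84 + 0.41*0.16 = 0.042000 + 0.065600 = 0.107600
The misconfigured router-present share is 0.41*0.16 = 0.065600.
So P(misconfigured router | latency alert, ¬DDoS attack) = 0.065600/0.107600 ≈ 0.6097.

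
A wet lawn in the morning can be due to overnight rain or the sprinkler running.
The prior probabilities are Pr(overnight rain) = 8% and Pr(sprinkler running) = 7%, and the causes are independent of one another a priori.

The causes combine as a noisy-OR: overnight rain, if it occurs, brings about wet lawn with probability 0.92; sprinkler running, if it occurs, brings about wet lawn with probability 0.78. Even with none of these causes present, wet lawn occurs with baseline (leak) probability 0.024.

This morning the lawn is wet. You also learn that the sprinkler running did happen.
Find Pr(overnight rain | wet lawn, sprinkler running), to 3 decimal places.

Pr(overnight rain | wet lawn, sprinkler running) ≈ 0.098

Under noisy-OR, P(wet lawn | causes) = 1 − (1−0.024)·∏(1−qᵢ) over the active causes.
P(wet lawn | sprinkler running) = 0.78528*0.92 + 0.982822*0.08 = 0.722458 + 0.078626 = 0.801084
The overnight rain-present share is 0.982822*0.08 = 0.078626.
Hence the posterior is 0.078626/0.801084 ≈ 0.098.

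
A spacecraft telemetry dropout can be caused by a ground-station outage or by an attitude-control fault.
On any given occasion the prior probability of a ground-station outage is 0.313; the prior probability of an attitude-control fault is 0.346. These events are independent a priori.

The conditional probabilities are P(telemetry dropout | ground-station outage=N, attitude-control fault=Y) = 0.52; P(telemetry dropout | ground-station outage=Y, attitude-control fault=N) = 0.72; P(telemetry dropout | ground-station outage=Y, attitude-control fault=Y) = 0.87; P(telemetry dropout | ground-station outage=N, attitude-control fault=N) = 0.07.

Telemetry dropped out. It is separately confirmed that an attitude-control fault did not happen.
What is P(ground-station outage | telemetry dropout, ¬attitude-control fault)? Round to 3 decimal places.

Enumerate both values of ground-station outage and weight by the priors:
  P(telemetry dropout | ¬attitude-control fault) = 0.07×0.687 + 0.72×0.313
        = 0.048090 + 0.225360 = 0.273450
The terms with ground-station outage present sum to 0.225360, so
  P(ground-station outage | telemetry dropout, ¬attitude-control fault) = 0.225360 / 0.273450 ≈ 0.824

P(ground-station outage | telemetry dropout, ¬attitude-control fault) ≈ 0.824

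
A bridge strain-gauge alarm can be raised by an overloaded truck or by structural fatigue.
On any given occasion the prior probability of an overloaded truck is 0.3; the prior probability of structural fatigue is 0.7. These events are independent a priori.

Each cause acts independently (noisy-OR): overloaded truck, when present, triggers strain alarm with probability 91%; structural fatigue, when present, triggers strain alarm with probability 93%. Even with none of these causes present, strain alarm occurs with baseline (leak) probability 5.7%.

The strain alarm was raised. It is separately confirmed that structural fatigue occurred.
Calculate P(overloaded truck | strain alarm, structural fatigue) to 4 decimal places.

Under noisy-OR, P(strain alarm | causes) = 1 − (1−0.057)·∏(1−qᵢ) over the active causes.
Sum P(strain alarm|·) weighted by the priors over both values of overloaded truck:
  P(strain alarm | structural fatigue) = 0.93399*0.7 + 0.994059*0.3
        = 0.653793 + 0.298218 = 0.952011
Configurations with overloaded truck contribute 0.298218, so
  P(overloaded truck | strain alarm, structural fatigue) = 0.298218 / 0.952011 ≈ 0.3133

P(overloaded truck | strain alarm, structural fatigue) ≈ 0.3133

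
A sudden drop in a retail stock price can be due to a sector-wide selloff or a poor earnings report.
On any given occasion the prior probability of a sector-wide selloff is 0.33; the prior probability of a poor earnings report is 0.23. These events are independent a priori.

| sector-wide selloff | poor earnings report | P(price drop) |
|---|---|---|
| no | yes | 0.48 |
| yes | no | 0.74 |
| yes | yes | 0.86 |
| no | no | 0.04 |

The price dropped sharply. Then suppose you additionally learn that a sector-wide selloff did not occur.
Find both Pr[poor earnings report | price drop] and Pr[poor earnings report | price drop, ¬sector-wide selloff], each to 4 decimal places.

Pr[poor earnings report | price drop] ≈ 0.4002; Pr[poor earnings report | price drop, ¬sector-wide selloff] ≈ 0.7819

Enumerate the 4 (sector-wide selloff, poor earnings report) configurations and weight by the priors:
  P(price drop) = 0.04×0.67×0.77 + 0.48×0.67×0.23 + 0.74×0.33×0.77 + 0.86×0.33×0.23
        = 0.020636 + 0.073968 + 0.188034 + 0.065274 = 0.347912
The terms with poor earnings report present sum to 0.139242, so
  P(poor earnings report | price drop) = 0.139242 / 0.347912 ≈ 0.4002

With the extra evidence:
By total probability over both values of poor earnings report:
  P(price drop | ¬sector-wide selloff) = 0.04·0.77 + 0.48·0.23
        = 0.030800 + 0.110400 = 0.141200
Configurations with poor earnings report contribute 0.110400, so
  P(poor earnings report | price drop, ¬sector-wide selloff) = 0.110400 / 0.141200 ≈ 0.7819
Ruling out sector-wide selloff raises the posterior on poor earnings report — the flip side of explaining away.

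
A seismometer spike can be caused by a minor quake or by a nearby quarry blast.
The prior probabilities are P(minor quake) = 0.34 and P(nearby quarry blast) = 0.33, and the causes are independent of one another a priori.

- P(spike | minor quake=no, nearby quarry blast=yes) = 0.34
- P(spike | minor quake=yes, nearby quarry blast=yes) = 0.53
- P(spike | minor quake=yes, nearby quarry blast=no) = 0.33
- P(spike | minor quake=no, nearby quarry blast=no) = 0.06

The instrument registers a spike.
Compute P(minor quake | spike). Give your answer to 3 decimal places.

P(spike) = 0.06*0.66*0.67 + 0.34*0.66*0.33 + 0.33*0.34*0.67 + 0.53*0.34*0.33 = 0.026532 + 0.074052 + 0.075174 + 0.059466 = 0.235224
The minor quake-present share is 0.075174 + 0.059466 = 0.134640.
Hence the posterior is 0.134640/0.235224 ≈ 0.572.

P(minor quake | spike) ≈ 0.572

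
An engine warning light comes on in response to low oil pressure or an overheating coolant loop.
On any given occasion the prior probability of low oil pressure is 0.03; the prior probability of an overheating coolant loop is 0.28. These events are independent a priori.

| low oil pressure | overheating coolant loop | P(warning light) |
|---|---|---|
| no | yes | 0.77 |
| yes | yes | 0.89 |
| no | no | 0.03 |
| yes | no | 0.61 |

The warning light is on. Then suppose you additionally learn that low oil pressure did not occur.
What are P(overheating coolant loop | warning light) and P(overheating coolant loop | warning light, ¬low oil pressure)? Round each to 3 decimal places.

Sum P(warning light|·) weighted by the priors over the 4 (low oil pressure, overheating coolant loop) configurations:
  P(warning light) = 0.03·0.97·0.72 + 0.77·0.97·0.28 + 0.61·0.03·0.72 + 0.89·0.03·0.28
        = 0.020952 + 0.209132 + 0.013176 + 0.007476 = 0.250736
The terms with overheating coolant loop present sum to 0.216608, so
  P(overheating coolant loop | warning light) = 0.216608 / 0.250736 ≈ 0.864

Now condition on the additional information:
For the numerator, keep only overheating coolant loop=true terms: 0.77·0.28 = 0.215600
The normalizing constant is 0.03·0.72 + 0.77·0.28 = 0.237200
P(overheating coolant loop | warning light, ¬low oil pressure) = 0.215600/0.237200 ≈ 0.909
With low oil pressure excluded, overheating coolant loop must carry more of the explanatory weight for the warning light.

P(overheating coolant loop | warning light) ≈ 0.864; P(overheating coolant loop | warning light, ¬low oil pressure) ≈ 0.909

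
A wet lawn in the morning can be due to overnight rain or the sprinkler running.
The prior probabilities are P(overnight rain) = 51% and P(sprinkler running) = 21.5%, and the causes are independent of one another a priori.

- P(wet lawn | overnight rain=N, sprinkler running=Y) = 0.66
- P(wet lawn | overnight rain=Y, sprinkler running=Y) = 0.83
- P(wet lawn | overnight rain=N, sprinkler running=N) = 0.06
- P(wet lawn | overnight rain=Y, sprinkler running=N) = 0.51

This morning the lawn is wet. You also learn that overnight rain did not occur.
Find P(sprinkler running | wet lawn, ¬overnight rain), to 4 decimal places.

P(sprinkler running | wet lawn, ¬overnight rain) ≈ 0.7508

For the numerator, keep only sprinkler running=true terms: 0.66*0.215 = 0.141900
The normalizing constant is 0.06*0.785 + 0.66*0.215 = 0.189000
Posterior = 0.141900 / 0.189000 ≈ 0.7508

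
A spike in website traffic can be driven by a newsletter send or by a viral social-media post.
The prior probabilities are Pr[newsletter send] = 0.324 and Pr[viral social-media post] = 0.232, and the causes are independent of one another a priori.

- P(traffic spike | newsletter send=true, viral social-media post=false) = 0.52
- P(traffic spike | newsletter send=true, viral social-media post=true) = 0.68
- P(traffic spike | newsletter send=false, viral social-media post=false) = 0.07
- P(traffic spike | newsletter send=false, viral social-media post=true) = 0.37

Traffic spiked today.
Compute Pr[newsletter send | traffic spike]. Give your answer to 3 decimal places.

For the numerator, keep only newsletter send=true terms: 0.129393 + 0.051114 = 0.180507
The normalizing constant is 0.07·0.676·0.768 + 0.37·0.676·0.232 + 0.52·0.324·0.768 + 0.68·0.324·0.232 = 0.274877
P(newsletter send | traffic spike) = 0.180507/0.274877 ≈ 0.657

Pr[newsletter send | traffic spike] ≈ 0.657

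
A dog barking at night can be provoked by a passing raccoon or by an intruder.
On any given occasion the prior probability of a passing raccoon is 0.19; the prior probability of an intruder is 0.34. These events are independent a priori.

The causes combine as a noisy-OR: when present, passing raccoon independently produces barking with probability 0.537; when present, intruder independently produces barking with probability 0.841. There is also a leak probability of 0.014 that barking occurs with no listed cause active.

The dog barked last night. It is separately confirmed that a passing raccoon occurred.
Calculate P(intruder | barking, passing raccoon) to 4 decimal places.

Under noisy-OR, P(barking | causes) = 1 − (1−0.014)·∏(1−qᵢ) over the active causes.
Weight on intruder=true, given the evidence: 0.927414*0.34 = 0.315321
Denominator P(barking | passing raccoon): 0.543482*0.66 + 0.927414*0.34 = 0.674019
Posterior = 0.315321 / 0.674019 ≈ 0.4678

P(intruder | barking, passing raccoon) ≈ 0.4678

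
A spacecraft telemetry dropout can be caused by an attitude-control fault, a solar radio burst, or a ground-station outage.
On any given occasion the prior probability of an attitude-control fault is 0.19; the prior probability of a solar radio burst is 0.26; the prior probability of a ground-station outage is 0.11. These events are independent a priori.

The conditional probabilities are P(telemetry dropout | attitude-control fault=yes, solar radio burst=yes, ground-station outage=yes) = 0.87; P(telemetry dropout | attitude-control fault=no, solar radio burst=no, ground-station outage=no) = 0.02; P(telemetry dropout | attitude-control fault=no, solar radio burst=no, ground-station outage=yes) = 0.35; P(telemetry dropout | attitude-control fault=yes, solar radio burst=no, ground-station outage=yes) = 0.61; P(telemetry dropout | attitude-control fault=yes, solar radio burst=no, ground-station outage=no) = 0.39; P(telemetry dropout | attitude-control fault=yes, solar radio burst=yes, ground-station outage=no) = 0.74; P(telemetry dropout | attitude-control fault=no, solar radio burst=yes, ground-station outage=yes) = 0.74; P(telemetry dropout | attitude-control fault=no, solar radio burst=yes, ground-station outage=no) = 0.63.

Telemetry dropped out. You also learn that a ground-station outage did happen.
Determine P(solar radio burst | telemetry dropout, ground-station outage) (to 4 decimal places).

Weight on solar radio burst=true, given the evidence: 0.155844 + 0.042978 = 0.198822
The normalizing constant is 0.35×0.81×0.74 + 0.74×0.81×0.26 + 0.61×0.19×0.74 + 0.87×0.19×0.26 = 0.494378
Posterior = 0.198822 / 0.494378 ≈ 0.4022

P(solar radio burst | telemetry dropout, ground-station outage) ≈ 0.4022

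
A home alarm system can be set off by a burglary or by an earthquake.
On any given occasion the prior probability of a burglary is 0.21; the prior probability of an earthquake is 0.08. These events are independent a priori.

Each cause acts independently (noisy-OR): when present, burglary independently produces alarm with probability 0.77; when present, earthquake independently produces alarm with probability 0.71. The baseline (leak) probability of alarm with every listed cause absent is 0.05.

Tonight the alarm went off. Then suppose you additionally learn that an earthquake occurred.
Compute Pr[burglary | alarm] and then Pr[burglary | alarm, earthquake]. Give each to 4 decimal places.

Pr[burglary | alarm] ≈ 0.6700; Pr[burglary | alarm, earthquake] ≈ 0.2558

Under noisy-OR, P(alarm | causes) = 1 − (1−0.05)·∏(1−qᵢ) over the active causes.
Sum P(alarm|·) weighted by the priors over the 4 (burglary, earthquake) configurations:
  P(alarm) = 0.05*0.79*0.92 + 0.7245*0.79*0.08 + 0.7815*0.21*0.92 + 0.936635*0.21*0.08
        = 0.036340 + 0.045788 + 0.150986 + 0.015735 = 0.248849
The terms with burglary present sum to 0.166721, so
  P(burglary | alarm) = 0.166721 / 0.248849 ≈ 0.6700

Now condition on the additional information:
Sum P(alarm|·) weighted by the priors over both values of burglary:
  P(alarm | earthquake) = 0.7245·0.79 + 0.936635·0.21
        = 0.572355 + 0.196693 = 0.769048
The terms with burglary present sum to 0.196693, so
  P(burglary | alarm, earthquake) = 0.196693 / 0.769048 ≈ 0.2558
— earthquake explains away the evidence for burglary.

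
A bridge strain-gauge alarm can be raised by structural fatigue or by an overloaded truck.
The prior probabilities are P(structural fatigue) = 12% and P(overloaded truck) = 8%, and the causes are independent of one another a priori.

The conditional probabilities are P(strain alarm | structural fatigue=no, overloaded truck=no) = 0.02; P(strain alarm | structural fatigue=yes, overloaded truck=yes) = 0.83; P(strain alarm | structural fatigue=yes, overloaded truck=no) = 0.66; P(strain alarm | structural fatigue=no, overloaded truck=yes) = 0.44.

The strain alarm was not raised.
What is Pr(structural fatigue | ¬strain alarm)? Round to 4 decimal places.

P(¬strain alarm) = 0.98×0.88×0.92 + 0.56×0.88×0.08 + 0.34×0.12×0.92 + 0.17×0.12×0.08 = 0.793408 + 0.039424 + 0.037536 + 0.001632 = 0.872000
Of this, 0.039168 comes from 0.037536 + 0.001632 (the structural fatigue=true cases).
Hence the posterior is 0.039168/0.872000 ≈ 0.0449.

Pr(structural fatigue | ¬strain alarm) ≈ 0.0449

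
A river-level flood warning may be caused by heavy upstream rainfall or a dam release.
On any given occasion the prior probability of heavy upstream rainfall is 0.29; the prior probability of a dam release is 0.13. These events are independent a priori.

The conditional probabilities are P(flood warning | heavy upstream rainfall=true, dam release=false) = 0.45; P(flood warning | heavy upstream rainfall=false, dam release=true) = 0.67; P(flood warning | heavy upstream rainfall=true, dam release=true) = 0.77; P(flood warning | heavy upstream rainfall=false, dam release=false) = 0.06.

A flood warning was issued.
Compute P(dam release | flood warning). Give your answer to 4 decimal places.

P(flood warning) = 0.06×0.71×0.87 + 0.67×0.71×0.13 + 0.45×0.29×0.87 + 0.77×0.29×0.13 = 0.037062 + 0.061841 + 0.113535 + 0.029029 = 0.241467
Of this, 0.090870 comes from 0.061841 + 0.029029 (the dam release=true cases).
Hence the posterior is 0.090870/0.241467 ≈ 0.3763.

P(dam release | flood warning) ≈ 0.3763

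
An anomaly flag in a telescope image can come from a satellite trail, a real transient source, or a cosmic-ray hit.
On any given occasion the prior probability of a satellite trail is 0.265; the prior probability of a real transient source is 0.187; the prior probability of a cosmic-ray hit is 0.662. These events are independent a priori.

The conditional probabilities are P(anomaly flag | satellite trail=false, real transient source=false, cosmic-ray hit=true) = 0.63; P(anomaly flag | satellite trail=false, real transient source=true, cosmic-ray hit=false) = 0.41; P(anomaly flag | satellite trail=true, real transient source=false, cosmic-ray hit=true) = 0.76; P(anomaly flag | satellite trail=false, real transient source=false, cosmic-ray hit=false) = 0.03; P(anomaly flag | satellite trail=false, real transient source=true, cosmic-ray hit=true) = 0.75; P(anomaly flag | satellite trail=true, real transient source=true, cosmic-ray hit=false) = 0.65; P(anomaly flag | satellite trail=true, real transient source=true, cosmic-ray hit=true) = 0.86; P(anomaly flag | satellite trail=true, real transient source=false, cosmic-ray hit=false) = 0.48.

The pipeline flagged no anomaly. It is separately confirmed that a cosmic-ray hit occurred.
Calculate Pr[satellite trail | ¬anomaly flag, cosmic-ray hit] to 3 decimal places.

P(¬anomaly flag | cosmic-ray hit) = 0.37*0.735*0.813 + 0.25*0.735*0.187 + 0.24*0.265*0.813 + 0.14*0.265*0.187 = 0.221095 + 0.034361 + 0.051707 + 0.006938 = 0.314101
Restricting to configurations with satellite trail present: 0.051707 + 0.006938 = 0.058645.
Hence the posterior is 0.058645/0.314101 ≈ 0.187.

Pr[satellite trail | ¬anomaly flag, cosmic-ray hit] ≈ 0.187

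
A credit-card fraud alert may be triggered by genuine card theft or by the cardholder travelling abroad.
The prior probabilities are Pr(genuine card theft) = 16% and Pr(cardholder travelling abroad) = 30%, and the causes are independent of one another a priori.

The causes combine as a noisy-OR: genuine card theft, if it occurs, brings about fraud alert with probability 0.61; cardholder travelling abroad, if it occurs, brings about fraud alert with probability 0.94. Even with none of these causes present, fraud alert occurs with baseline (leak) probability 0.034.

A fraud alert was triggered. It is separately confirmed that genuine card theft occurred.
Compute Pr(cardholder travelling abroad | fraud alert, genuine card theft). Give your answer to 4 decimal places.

Pr(cardholder travelling abroad | fraud alert, genuine card theft) ≈ 0.4019

Under noisy-OR, P(fraud alert | causes) = 1 − (1−0.034)·∏(1−qᵢ) over the active causes.
By total probability over both values of cardholder travelling abroad:
  P(fraud alert | genuine card theft) = 0.62326*0.7 + 0.977396*0.3
        = 0.436282 + 0.293219 = 0.729501
The terms with cardholder travelling abroad present sum to 0.293219, so
  P(cardholder travelling abroad | fraud alert, genuine card theft) = 0.293219 / 0.729501 ≈ 0.4019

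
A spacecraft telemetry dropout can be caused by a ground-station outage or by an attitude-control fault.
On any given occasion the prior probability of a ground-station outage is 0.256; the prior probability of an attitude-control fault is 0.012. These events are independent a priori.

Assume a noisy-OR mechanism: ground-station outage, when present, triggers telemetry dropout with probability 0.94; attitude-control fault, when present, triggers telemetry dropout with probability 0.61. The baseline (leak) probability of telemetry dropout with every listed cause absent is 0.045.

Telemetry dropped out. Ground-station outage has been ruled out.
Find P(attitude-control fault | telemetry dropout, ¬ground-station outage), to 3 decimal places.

Under noisy-OR, P(telemetry dropout | causes) = 1 − (1−0.045)·∏(1−qᵢ) over the active causes.
P(telemetry dropout | ¬ground-station outage) = 0.045*0.988 + 0.62755*0.012 = 0.044460 + 0.007531 = 0.051991
The attitude-control fault-present share is 0.62755*0.012 = 0.007531.
P(attitude-control fault | telemetry dropout, ¬ground-station outage) = 0.007531 / 0.051991 ≈ 0.145

P(attitude-control fault | telemetry dropout, ¬ground-station outage) ≈ 0.145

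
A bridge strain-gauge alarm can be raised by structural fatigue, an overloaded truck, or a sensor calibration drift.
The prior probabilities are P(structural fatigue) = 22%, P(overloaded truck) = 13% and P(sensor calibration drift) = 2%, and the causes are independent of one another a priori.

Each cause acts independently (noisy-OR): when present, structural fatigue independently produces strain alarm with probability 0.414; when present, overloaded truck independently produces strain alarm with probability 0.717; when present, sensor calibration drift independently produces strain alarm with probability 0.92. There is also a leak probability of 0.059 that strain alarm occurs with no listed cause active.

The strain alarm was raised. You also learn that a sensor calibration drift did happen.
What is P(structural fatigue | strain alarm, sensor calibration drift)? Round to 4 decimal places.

P(structural fatigue | strain alarm, sensor calibration drift) ≈ 0.2252

Under noisy-OR, P(strain alarm | causes) = 1 − (1−0.059)·∏(1−qᵢ) over the active causes.
By total probability over the 4 (structural fatigue, overloaded truck) configurations:
  P(strain alarm | sensor calibration drift) = 0.92472*0.78*0.87 + 0.978696*0.78*0.13 + 0.955886*0.22*0.87 + 0.987516*0.22*0.13
        = 0.627515 + 0.099240 + 0.182957 + 0.028243 = 0.937955
Configurations with structural fatigue contribute 0.211200, so
  P(structural fatigue | strain alarm, sensor calibration drift) = 0.211200 / 0.937955 ≈ 0.2252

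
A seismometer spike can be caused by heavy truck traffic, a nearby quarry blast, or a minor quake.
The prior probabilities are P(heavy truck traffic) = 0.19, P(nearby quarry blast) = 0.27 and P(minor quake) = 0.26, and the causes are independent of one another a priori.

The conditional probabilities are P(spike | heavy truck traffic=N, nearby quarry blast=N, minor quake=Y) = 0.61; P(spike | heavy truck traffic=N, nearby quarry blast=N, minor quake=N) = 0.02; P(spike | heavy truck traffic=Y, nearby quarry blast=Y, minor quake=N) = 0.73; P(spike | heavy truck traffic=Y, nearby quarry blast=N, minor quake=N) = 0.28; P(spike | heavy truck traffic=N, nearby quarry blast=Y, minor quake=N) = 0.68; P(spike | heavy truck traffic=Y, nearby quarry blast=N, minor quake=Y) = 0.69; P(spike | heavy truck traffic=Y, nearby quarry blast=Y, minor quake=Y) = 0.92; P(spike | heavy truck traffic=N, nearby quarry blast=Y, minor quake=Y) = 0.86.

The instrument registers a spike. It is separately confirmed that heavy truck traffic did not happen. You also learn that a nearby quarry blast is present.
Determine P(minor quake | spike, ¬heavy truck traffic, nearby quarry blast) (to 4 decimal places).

P(minor quake | spike, ¬heavy truck traffic, nearby quarry blast) ≈ 0.3076

P(spike | ¬heavy truck traffic, nearby quarry blast) = 0.68·0.74 + 0.86·0.26 = 0.503200 + 0.223600 = 0.726800
Of this, 0.223600 comes from 0.86·0.26 (the minor quake=true cases).
Hence the posterior is 0.223600/0.726800 ≈ 0.3076.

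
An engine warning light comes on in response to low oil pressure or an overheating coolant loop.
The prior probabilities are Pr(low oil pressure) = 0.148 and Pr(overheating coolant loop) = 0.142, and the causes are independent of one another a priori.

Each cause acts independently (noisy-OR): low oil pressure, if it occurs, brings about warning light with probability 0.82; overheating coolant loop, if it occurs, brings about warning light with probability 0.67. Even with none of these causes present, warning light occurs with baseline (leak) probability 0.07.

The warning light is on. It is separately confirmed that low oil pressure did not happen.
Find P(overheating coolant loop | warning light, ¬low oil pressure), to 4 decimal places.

Under noisy-OR, P(warning light | causes) = 1 − (1−0.07)·∏(1−qᵢ) over the active causes.
Enumerate both values of overheating coolant loop and weight by the priors:
  P(warning light | ¬low oil pressure) = 0.07·0.858 + 0.6931·0.142
        = 0.060060 + 0.098420 = 0.158480
Configurations with overheating coolant loop contribute 0.098420, so
  P(overheating coolant loop | warning light, ¬low oil pressure) = 0.098420 / 0.158480 ≈ 0.6210

P(overheating coolant loop | warning light, ¬low oil pressure) ≈ 0.6210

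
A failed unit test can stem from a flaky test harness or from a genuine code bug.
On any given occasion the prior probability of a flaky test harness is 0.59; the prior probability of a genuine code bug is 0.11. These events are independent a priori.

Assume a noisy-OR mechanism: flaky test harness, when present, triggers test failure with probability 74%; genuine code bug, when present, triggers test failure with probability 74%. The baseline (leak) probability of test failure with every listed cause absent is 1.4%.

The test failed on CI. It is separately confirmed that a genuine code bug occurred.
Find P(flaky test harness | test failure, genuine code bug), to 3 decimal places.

Under noisy-OR, P(test failure | causes) = 1 − (1−0.014)·∏(1−qᵢ) over the active causes.
For the numerator, keep only flaky test harness=true terms: 0.933346·0.59 = 0.550674
Denominator P(test failure | genuine code bug): 0.74364·0.41 + 0.933346·0.59 = 0.855566
P(flaky test harness | test failure, genuine code bug) = 0.550674/0.855566 ≈ 0.644

P(flaky test harness | test failure, genuine code bug) ≈ 0.644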